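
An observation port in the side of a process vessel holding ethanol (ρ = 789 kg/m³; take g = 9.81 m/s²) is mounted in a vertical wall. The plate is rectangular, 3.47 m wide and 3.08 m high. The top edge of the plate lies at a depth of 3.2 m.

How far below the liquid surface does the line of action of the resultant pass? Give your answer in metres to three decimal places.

γ = ρg = 789 × 9.81 / 1000 = 7.74009 kN/m³.
The centroid lies 3.08/2 = 1.54 m below the top edge, so the centroid depth is h_c = 3.2 + 1.54 = 4.74 m.
A = 3.47 × 3.08 = 10.6876 m².
Resultant F = γ·h_c·A = 7.74009 × 4.74 × 10.6876 = 392.107 kN.
I_c = b·h³/12 = 3.47 × 3.08³/12 = 8.4489 m⁴.
Centre of pressure: y_p = y_c + I_c/(y_c·A) = 4.74 + 8.4489/(4.74 × 10.6876) = 4.74 + 0.166779 = 4.90678 m along the plane.

h_p = 4.907 m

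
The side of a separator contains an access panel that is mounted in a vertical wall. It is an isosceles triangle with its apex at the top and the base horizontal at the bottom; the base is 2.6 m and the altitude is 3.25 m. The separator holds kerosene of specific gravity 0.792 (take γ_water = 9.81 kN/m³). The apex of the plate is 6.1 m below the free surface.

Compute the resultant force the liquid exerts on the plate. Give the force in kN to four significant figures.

γ = 0.792 × 9.81 = 7.76952 kN/m³.
With the apex up, the centroid sits 2h/3 = 2 × 3.25/3 = 2.16667 m below the apex, so the centroid depth is h_c = 6.1 + 2.16667 = 8.26667 m.
A = ½ × 2.6 × 3.25 = 4.225 m².
Resultant F = γ·h_c·A = 7.76952 × 8.26667 × 4.225 = 271.364 kN.

F ≈ 271.4 kN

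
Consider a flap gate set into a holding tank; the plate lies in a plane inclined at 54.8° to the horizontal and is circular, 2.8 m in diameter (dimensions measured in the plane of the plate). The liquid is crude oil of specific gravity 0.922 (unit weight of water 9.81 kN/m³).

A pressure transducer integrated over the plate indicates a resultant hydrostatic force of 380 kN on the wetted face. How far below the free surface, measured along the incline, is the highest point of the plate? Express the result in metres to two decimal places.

γ = 0.922 × 9.81 = 9.04482 kN/m³.
A = π(1.4)² = 6.15752 m².
From F = γ·h_c·A, the centroid depth is h_c = 380/(9.04482 × 6.15752) = 6.82304 m.
Let θ = 54.8° be the plate's angle to the horizontal; measure y along the incline from where the plane meets the free surface. Vertical depth h = y·sinθ with sinθ = 0.817145.
Along the incline, y_c = h_c/sinθ = 6.82304/0.817145 = 8.34985 m.
The centroid is at the centre, 1.4 m below the top of the plate, so the highest point sits at y_top = 8.34985 − 1.4 = 6.94985 m along the incline.

y_top ≈ 6.95 m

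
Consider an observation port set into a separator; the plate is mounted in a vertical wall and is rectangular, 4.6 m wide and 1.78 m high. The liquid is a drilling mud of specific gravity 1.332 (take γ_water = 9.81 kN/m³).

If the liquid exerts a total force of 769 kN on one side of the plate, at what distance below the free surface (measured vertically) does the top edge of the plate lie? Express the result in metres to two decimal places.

d_top ≈ 6.30 m

γ = 1.332 × 9.81 = 13.06692 kN/m³.
A = 4.6 × 1.78 = 8.188 m².
From F = γ·h_c·A, the centroid depth is h_c = 769/(13.06692 × 8.188) = 7.18746 m.
The centroid lies 1.78/2 = 0.89 m below the top edge, so the top edge sits at h_top = 7.18746 − 0.89 = 6.29746 m below the surface.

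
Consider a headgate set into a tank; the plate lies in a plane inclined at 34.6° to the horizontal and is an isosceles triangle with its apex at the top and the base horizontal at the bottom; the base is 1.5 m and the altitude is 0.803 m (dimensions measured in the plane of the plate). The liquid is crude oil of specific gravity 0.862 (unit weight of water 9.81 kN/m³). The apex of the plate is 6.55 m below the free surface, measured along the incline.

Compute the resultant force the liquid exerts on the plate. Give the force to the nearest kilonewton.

F ≈ 20 kN

γ = 0.862 × 9.81 = 8.45622 kN/m³.
Let θ = 34.6° be the plate's angle to the horizontal; measure y along the incline from where the plane meets the free surface. Vertical depth h = y·sinθ with sinθ = 0.567844.
With the apex up, the centroid sits 2h/3 = 2 × 0.803/3 = 0.535333 m below the apex, so y_c = 6.55 + 0.535333 = 7.08533 m and h_c = 7.08533 × 0.567844 = 4.02336 m.
A = ½ × 1.5 × 0.803 = 0.60225 m².
Resultant F = γ·h_c·A = 8.45622 × 4.02336 × 0.60225 = 20.49 kN.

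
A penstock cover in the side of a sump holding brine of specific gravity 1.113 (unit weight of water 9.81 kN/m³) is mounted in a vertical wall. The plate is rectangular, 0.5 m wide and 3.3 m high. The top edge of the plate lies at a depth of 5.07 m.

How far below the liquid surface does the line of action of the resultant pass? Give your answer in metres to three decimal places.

γ = 1.113 × 9.81 = 10.91853 kN/m³.
The centroid lies 3.3/2 = 1.65 m below the top edge, so the centroid depth is h_c = 5.07 + 1.65 = 6.72 m.
A = 0.5 × 3.3 = 1.65 m².
Resultant F = γ·h_c·A = 10.91853 × 6.72 × 1.65 = 121.065 kN.
I_c = b·h³/12 = 0.5 × 3.3³/12 = 1.49737 m⁴.
Centre of pressure: y_p = y_c + I_c/(y_c·A) = 6.72 + 1.49737/(6.72 × 1.65) = 6.72 + 0.135044 = 6.85504 m along the plane.

h_p = 6.855 m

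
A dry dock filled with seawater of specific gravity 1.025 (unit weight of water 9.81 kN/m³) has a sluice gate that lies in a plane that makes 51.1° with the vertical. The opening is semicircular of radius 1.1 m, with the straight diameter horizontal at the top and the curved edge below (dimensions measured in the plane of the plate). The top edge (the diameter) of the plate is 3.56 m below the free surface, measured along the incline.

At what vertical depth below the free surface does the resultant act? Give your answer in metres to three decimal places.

γ = 1.025 × 9.81 = 10.05525 kN/m³.
The plate makes 51.1° with the vertical, i.e. θ = 90° − 51.1° = 38.9° to the horizontal. Measuring y along the incline from the free-surface line, vertical depth h = y·sinθ with sinθ = 0.627963.
The centroid of a semicircle lies 4r/(3π) = 0.466854 m from the diameter, here below the top edge, so y_c = 3.56 + 0.466854 = 4.02685 m and h_c = 4.02685 × 0.627963 = 2.52871 m.
A = πr²/2 = π × 1.1²/2 = 1.90066 m².
Resultant F = γ·h_c·A = 10.05525 × 2.52871 × 1.90066 = 48.3277 kN.
I_c = (π/8 − 8/(9π))·r⁴ = 0.109757 × 1.1⁴ = 0.160695 m⁴.
Centre of pressure: y_p = y_c + I_c/(y_c·A) = 4.02685 + 0.160695/(4.02685 × 1.90066) = 4.02685 + 0.0209958 = 4.04785 m along the plane.
Vertically, h_p = y_p·sinθ = 4.04785 × 0.627963 = 2.5419 m.

h_p = 2.542 m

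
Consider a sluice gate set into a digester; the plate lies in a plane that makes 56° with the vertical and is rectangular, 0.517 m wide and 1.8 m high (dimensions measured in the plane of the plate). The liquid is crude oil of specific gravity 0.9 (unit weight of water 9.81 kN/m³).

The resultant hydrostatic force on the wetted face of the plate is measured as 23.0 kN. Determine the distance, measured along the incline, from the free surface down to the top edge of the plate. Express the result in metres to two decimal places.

y_top ≈ 4.11 m

γ = 0.9 × 9.81 = 8.829 kN/m³.
A = 0.517 × 1.8 = 0.9306 m².
From F = γ·h_c·A, the centroid depth is h_c = 23.0/(8.829 × 0.9306) = 2.79932 m.
The plate makes 56° with the vertical, i.e. θ = 90° − 56° = 34° to the horizontal. Measuring y along the incline from the free-surface line, vertical depth h = y·sinθ with sinθ = 0.559193.
Along the incline, y_c = h_c/sinθ = 2.79932/0.559193 = 5.006 m.
The centroid lies 1.8/2 = 0.9 m below the top edge, so the top edge sits at y_top = 5.006 − 0.9 = 4.106 m along the incline.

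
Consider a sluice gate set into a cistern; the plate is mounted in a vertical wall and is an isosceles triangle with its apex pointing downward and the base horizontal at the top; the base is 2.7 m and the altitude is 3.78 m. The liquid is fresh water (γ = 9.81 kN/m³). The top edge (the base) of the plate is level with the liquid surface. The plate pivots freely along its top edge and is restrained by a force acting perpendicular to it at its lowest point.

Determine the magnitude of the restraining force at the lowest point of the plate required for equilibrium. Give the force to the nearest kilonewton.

P ≈ 32 kN

γ = 9.81 kN/m³.
With the apex down, the centroid sits h/3 = 3.78/3 = 1.26 m below the base (the top edge), so the centroid depth is h_c = 1.26 m.
A = ½ × 2.7 × 3.78 = 5.103 m².
Resultant F = γ·h_c·A = 9.81 × 1.26 × 5.103 = 63.0761 kN.
I_c = b·h³/36 = 2.7 × 3.78³/36 = 4.05076 m⁴.
Centre of pressure: y_p = y_c + I_c/(y_c·A) = 1.26 + 4.05076/(1.26 × 5.103) = 1.26 + 0.63 = 1.89 m along the plane.
The resultant acts 1.26 + 0.63 = 1.89 m (along the plate) below the hinge at the top edge, so the moment about the hinge is M = F × 1.89 = 63.0761 × 1.89 = 119.214 kN·m.
A normal force at the bottom, 3.78 m from the hinge, must supply this moment: P = 119.214/3.78 = 31.5381 kN.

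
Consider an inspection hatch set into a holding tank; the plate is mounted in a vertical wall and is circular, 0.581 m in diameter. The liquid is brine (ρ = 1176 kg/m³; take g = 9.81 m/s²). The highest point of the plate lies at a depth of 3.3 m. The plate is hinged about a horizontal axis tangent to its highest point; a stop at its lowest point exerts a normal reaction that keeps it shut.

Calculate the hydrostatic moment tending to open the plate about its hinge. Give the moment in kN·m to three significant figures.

γ = ρg = 1176 × 9.81 / 1000 = 11.53656 kN/m³.
The centroid is at the centre, 0.2905 m below the top of the plate, so the centroid depth is h_c = 3.3 + 0.2905 = 3.5905 m.
A = π(0.2905)² = 0.26512 m².
Resultant F = γ·h_c·A = 11.53656 × 3.5905 × 0.26512 = 10.9818 kN.
I_c = πr⁴/4 = π × 0.2905⁴/4 = 0.00559338 m⁴.
Centre of pressure: y_p = y_c + I_c/(y_c·A) = 3.5905 + 0.00559338/(3.5905 × 0.26512) = 3.5905 + 0.00587593 = 3.59638 m along the plane.
The resultant acts 0.2905 + 0.00587593 = 0.296376 m (along the plate) below the hinge at the top edge, so the moment about the hinge is M = F × 0.296376 = 10.9818 × 0.296376 = 3.25474 kN·m.

M ≈ 3.25 kN·m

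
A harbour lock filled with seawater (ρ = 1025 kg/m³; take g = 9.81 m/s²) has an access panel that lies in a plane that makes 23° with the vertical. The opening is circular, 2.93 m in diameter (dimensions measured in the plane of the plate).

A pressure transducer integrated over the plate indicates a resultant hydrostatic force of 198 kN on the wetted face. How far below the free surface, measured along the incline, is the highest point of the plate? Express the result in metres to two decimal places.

y_top ≈ 1.71 m

γ = ρg = 1025 × 9.81 / 1000 = 10.05525 kN/m³.
A = π(1.465)² = 6.74256 m².
From F = γ·h_c·A, the centroid depth is h_c = 198/(10.05525 × 6.74256) = 2.92043 m.
The plate makes 23° with the vertical, i.e. θ = 90° − 23° = 67° to the horizontal. Measuring y along the incline from the free-surface line, vertical depth h = y·sinθ with sinθ = 0.920505.
Along the incline, y_c = h_c/sinθ = 2.92043/0.920505 = 3.17264 m.
The centroid is at the centre, 1.465 m below the top of the plate, so the highest point sits at y_top = 3.17264 − 1.465 = 1.70764 m along the incline.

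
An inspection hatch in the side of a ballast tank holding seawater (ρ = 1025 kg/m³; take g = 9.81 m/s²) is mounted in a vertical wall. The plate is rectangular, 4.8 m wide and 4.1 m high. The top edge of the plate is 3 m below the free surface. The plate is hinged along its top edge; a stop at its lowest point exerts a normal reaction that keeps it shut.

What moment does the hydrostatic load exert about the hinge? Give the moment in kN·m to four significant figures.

γ = ρg = 1025 × 9.81 / 1000 = 10.05525 kN/m³.
The centroid lies 4.1/2 = 2.05 m below the top edge, so the centroid depth is h_c = 3 + 2.05 = 5.05 m.
A = 4.8 × 4.1 = 19.68 m².
Resultant F = γ·h_c·A = 10.05525 × 5.05 × 19.68 = 999.331 kN.
I_c = b·h³/12 = 4.8 × 4.1³/12 = 27.5684 m⁴.
Centre of pressure: y_p = y_c + I_c/(y_c·A) = 5.05 + 27.5684/(5.05 × 19.68) = 5.05 + 0.277393 = 5.32739 m along the plane.
The resultant acts 2.05 + 0.277393 = 2.32739 m (along the plate) below the hinge at the top edge, so the moment about the hinge is M = F × 2.32739 = 999.331 × 2.32739 = 2325.83 kN·m.

M ≈ 2326 kN·m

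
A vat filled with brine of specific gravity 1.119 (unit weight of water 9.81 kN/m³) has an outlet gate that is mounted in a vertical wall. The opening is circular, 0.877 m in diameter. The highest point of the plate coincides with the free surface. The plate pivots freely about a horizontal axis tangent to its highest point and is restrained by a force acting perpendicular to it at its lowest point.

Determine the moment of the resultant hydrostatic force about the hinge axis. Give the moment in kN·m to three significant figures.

γ = 1.119 × 9.81 = 10.97739 kN/m³.
The centroid is at the centre, 0.4385 m below the top of the plate, so the centroid depth is h_c = 0.4385 m.
A = π(0.4385)² = 0.604073 m².
Resultant F = γ·h_c·A = 10.97739 × 0.4385 × 0.604073 = 2.90776 kN.
I_c = πr⁴/4 = π × 0.4385⁴/4 = 0.0290381 m⁴.
Centre of pressure: y_p = y_c + I_c/(y_c·A) = 0.4385 + 0.0290381/(0.4385 × 0.604073) = 0.4385 + 0.109625 = 0.548125 m along the plane.
The resultant acts 0.4385 + 0.109625 = 0.548125 m (along the plate) below the hinge at the top edge, so the moment about the hinge is M = F × 0.548125 = 2.90776 × 0.548125 = 1.59382 kN·m.

M ≈ 1.59 kN·m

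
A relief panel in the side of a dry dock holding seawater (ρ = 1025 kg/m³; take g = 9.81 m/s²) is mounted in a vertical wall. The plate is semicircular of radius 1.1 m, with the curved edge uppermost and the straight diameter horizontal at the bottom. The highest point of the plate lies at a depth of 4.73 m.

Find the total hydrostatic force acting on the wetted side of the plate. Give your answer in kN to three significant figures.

γ = ρg = 1025 × 9.81 / 1000 = 10.05525 kN/m³.
The centroid lies 4r/(3π) = 0.466854 m above the diameter, so r − 4r/(3π) = 1.1 − 0.466854 = 0.633146 m below the topmost point, so the centroid depth is h_c = 4.73 + 0.633146 = 5.36315 m.
A = πr²/2 = π × 1.1²/2 = 1.90066 m².
Resultant F = γ·h_c·A = 10.05525 × 5.36315 × 1.90066 = 102.498 kN.

F ≈ 102 kN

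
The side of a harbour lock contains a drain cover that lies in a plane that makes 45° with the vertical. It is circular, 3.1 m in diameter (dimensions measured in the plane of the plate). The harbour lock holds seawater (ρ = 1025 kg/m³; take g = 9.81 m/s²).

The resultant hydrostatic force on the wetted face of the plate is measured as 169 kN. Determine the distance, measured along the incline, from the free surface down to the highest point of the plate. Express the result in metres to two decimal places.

γ = ρg = 1025 × 9.81 / 1000 = 10.05525 kN/m³.
A = π(1.55)² = 7.54768 m².
From F = γ·h_c·A, the centroid depth is h_c = 169/(10.05525 × 7.54768) = 2.2268 m.
The plate makes 45° with the vertical, i.e. θ = 90° − 45° = 45° to the horizontal. Measuring y along the incline from the free-surface line, vertical depth h = y·sinθ with sinθ = 0.707107.
Along the incline, y_c = h_c/sinθ = 2.2268/0.707107 = 3.14917 m.
The centroid is at the centre, 1.55 m below the top of the plate, so the highest point sits at y_top = 3.14917 − 1.55 = 1.59917 m along the incline.

y_top ≈ 1.60 m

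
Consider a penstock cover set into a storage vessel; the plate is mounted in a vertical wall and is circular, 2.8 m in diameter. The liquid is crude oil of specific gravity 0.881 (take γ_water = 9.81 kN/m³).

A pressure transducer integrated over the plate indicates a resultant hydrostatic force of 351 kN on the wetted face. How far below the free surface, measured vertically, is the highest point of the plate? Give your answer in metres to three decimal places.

d_top ≈ 5.196 m

γ = 0.881 × 9.81 = 8.64261 kN/m³.
A = π(1.4)² = 6.15752 m².
From F = γ·h_c·A, the centroid depth is h_c = 351/(8.64261 × 6.15752) = 6.59563 m.
The centroid is at the centre, 1.4 m below the top of the plate, so the highest point sits at h_top = 6.59563 − 1.4 = 5.19563 m below the surface.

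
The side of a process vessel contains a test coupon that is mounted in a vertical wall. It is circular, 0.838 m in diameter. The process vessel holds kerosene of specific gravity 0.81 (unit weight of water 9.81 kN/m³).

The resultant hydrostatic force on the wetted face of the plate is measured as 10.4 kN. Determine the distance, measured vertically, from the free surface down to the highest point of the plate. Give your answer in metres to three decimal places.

d_top ≈ 1.954 m

γ = 0.81 × 9.81 = 7.9461 kN/m³.
A = π(0.419)² = 0.551541 m².
From F = γ·h_c·A, the centroid depth is h_c = 10.4/(7.9461 × 0.551541) = 2.37302 m.
The centroid is at the centre, 0.419 m below the top of the plate, so the highest point sits at h_top = 2.37302 − 0.419 = 1.95402 m below the surface.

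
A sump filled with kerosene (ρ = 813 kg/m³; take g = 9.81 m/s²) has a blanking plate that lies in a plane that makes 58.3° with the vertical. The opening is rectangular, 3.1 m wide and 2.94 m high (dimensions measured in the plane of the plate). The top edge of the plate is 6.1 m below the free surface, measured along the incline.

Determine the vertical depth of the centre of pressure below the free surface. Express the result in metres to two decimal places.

γ = ρg = 813 × 9.81 / 1000 = 7.97553 kN/m³.
The plate makes 58.3° with the vertical, i.e. θ = 90° − 58.3° = 31.7° to the horizontal. Measuring y along the incline from the free-surface line, vertical depth h = y·sinθ with sinθ = 0.525472.
The centroid lies 2.94/2 = 1.47 m below the top edge, so y_c = 6.1 + 1.47 = 7.57 m and h_c = 7.57 × 0.525472 = 3.97782 m.
A = 3.1 × 2.94 = 9.114 m².
Resultant F = γ·h_c·A = 7.97553 × 3.97782 × 9.114 = 289.144 kN.
I_c = b·h³/12 = 3.1 × 2.94³/12 = 6.56481 m⁴.
Centre of pressure: y_p = y_c + I_c/(y_c·A) = 7.57 + 6.56481/(7.57 × 9.114) = 7.57 + 0.0951519 = 7.66515 m along the plane.
Vertically, h_p = y_p·sinθ = 7.66515 × 0.525472 = 4.02782 m.

h_p = 4.03 m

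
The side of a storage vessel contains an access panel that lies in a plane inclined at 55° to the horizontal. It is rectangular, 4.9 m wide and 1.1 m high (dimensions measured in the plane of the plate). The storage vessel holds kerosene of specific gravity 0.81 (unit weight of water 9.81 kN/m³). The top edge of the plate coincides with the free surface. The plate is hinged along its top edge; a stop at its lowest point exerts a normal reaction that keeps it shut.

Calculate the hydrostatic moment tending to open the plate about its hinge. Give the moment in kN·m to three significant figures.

γ = 0.81 × 9.81 = 7.9461 kN/m³.
Let θ = 55° be the plate's angle to the horizontal; measure y along the incline from where the plane meets the free surface. Vertical depth h = y·sinθ with sinθ = 0.819152.
The centroid lies 1.1/2 = 0.55 m below the top edge, so y_c = 0.55 m and h_c = 0.55 × 0.819152 = 0.450534 m.
A = 4.9 × 1.1 = 5.39 m².
Resultant F = γ·h_c·A = 7.9461 × 0.450534 × 5.39 = 19.2961 kN.
I_c = b·h³/12 = 4.9 × 1.1³/12 = 0.543492 m⁴.
Centre of pressure: y_p = y_c + I_c/(y_c·A) = 0.55 + 0.543492/(0.55 × 5.39) = 0.55 + 0.183333 = 0.733333 m along the plane.
The resultant acts 0.55 + 0.183333 = 0.733333 m (along the plate) below the hinge at the top edge, so the moment about the hinge is M = F × 0.733333 = 19.2961 × 0.733333 = 14.1505 kN·m.

M ≈ 14.2 kN·m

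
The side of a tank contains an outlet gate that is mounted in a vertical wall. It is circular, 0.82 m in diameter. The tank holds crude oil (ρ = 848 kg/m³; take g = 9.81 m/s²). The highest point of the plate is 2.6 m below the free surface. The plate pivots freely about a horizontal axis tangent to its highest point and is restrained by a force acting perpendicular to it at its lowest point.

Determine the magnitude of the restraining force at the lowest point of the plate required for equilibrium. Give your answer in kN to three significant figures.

γ = ρg = 848 × 9.81 / 1000 = 8.31888 kN/m³.
The centroid is at the centre, 0.41 m below the top of the plate, so the centroid depth is h_c = 2.6 + 0.41 = 3.01 m.
A = π(0.41)² = 0.528102 m².
Resultant F = γ·h_c·A = 8.31888 × 3.01 × 0.528102 = 13.2236 kN.
I_c = πr⁴/4 = π × 0.41⁴/4 = 0.0221935 m⁴.
Centre of pressure: y_p = y_c + I_c/(y_c·A) = 3.01 + 0.0221935/(3.01 × 0.528102) = 3.01 + 0.0139618 = 3.02396 m along the plane.
The resultant acts 0.41 + 0.0139618 = 0.423962 m (along the plate) below the hinge at the top edge, so the moment about the hinge is M = F × 0.423962 = 13.2236 × 0.423962 = 5.6063 kN·m.
A normal force at the bottom, 0.82 m from the hinge, must supply this moment: P = 5.6063/0.82 = 6.83695 kN.

P ≈ 6.84 kN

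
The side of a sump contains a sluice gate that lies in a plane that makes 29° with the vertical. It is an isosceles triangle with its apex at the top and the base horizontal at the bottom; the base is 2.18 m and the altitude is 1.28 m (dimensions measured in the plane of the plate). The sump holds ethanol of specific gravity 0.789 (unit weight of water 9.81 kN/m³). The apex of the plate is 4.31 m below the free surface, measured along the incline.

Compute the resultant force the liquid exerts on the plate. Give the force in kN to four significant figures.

F ≈ 48.77 kN

γ = 0.789 × 9.81 = 7.74009 kN/m³.
The plate makes 29° with the vertical, i.e. θ = 90° − 29° = 61° to the horizontal. Measuring y along the incline from the free-surface line, vertical depth h = y·sinθ with sinθ = 0.874620.
With the apex up, the centroid sits 2h/3 = 2 × 1.28/3 = 0.853333 m below the apex, so y_c = 4.31 + 0.853333 = 5.16333 m and h_c = 5.16333 × 0.874620 = 4.51595 m.
A = ½ × 2.18 × 1.28 = 1.3952 m².
Resultant F = γ·h_c·A = 7.74009 × 4.51595 × 1.3952 = 48.7676 kN.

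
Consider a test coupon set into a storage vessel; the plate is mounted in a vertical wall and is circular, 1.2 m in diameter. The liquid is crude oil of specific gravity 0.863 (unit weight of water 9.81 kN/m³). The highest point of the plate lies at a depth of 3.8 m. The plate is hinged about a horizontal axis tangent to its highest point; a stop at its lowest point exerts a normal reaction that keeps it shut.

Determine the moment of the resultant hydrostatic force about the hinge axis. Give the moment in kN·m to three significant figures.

γ = 0.863 × 9.81 = 8.46603 kN/m³.
The centroid is at the centre, 0.6 m below the top of the plate, so the centroid depth is h_c = 3.8 + 0.6 = 4.4 m.
A = π(0.6)² = 1.13097 m².
Resultant F = γ·h_c·A = 8.46603 × 4.4 × 1.13097 = 42.1292 kN.
I_c = πr⁴/4 = π × 0.6⁴/4 = 0.101788 m⁴.
Centre of pressure: y_p = y_c + I_c/(y_c·A) = 4.4 + 0.101788/(4.4 × 1.13097) = 4.4 + 0.0204547 = 4.42045 m along the plane.
The resultant acts 0.6 + 0.0204547 = 0.620455 m (along the plate) below the hinge at the top edge, so the moment about the hinge is M = F × 0.620455 = 42.1292 × 0.620455 = 26.1393 kN·m.

M ≈ 26.1 kN·m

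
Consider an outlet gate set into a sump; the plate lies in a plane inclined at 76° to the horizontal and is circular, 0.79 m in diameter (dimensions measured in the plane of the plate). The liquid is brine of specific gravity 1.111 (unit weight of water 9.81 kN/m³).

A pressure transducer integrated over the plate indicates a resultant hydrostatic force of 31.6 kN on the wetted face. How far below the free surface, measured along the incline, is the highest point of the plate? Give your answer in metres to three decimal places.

γ = 1.111 × 9.81 = 10.89891 kN/m³.
A = π(0.395)² = 0.490167 m².
From F = γ·h_c·A, the centroid depth is h_c = 31.6/(10.89891 × 0.490167) = 5.91507 m.
Let θ = 76° be the plate's angle to the horizontal; measure y along the incline from where the plane meets the free surface. Vertical depth h = y·sinθ with sinθ = 0.970296.
Along the incline, y_c = h_c/sinθ = 5.91507/0.970296 = 6.09615 m.
The centroid is at the centre, 0.395 m below the top of the plate, so the highest point sits at y_top = 6.09615 − 0.395 = 5.70115 m along the incline.

y_top ≈ 5.701 m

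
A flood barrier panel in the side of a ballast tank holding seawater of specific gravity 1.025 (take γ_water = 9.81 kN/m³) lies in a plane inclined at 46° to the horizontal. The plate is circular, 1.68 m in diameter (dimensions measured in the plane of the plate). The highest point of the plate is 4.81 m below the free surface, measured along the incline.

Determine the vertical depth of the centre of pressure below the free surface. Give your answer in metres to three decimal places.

h_p = 4.087 m

γ = 1.025 × 9.81 = 10.05525 kN/m³.
Let θ = 46° be the plate's angle to the horizontal; measure y along the incline from where the plane meets the free surface. Vertical depth h = y·sinθ with sinθ = 0.719340.
The centroid is at the centre, 0.84 m below the top of the plate, so y_c = 4.81 + 0.84 = 5.65 m and h_c = 5.65 × 0.719340 = 4.06427 m.
A = π(0.84)² = 2.21671 m².
Resultant F = γ·h_c·A = 10.05525 × 4.06427 × 2.21671 = 90.5908 kN.
I_c = πr⁴/4 = π × 0.84⁴/4 = 0.391027 m⁴.
Centre of pressure: y_p = y_c + I_c/(y_c·A) = 5.65 + 0.391027/(5.65 × 2.21671) = 5.65 + 0.0312212 = 5.68122 m along the plane.
Vertically, h_p = y_p·sinθ = 5.68122 × 0.719340 = 4.08673 m.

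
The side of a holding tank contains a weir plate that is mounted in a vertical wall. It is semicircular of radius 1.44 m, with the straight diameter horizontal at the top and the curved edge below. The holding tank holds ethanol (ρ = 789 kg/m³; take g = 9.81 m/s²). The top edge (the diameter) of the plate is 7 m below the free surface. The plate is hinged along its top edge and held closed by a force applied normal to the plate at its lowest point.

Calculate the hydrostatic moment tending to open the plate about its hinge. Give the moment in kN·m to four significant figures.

γ = ρg = 789 × 9.81 / 1000 = 7.74009 kN/m³.
The centroid of a semicircle lies 4r/(3π) = 0.611155 m from the diameter, here below the top edge, so the centroid depth is h_c = 7 + 0.611155 = 7.61116 m.
A = πr²/2 = π × 1.44²/2 = 3.2572 m².
Resultant F = γ·h_c·A = 7.74009 × 7.61116 × 3.2572 = 191.885 kN.
I_c = (π/8 − 8/(9π))·r⁴ = 0.109757 × 1.44⁴ = 0.471935 m⁴.
Centre of pressure: y_p = y_c + I_c/(y_c·A) = 7.61116 + 0.471935/(7.61116 × 3.2572) = 7.61116 + 0.0190365 = 7.6302 m along the plane.
The resultant acts 0.611155 + 0.0190365 = 0.630192 m (along the plate) below the hinge at the top edge, so the moment about the hinge is M = F × 0.630192 = 191.885 × 0.630192 = 120.924 kN·m.

M ≈ 120.9 kN·m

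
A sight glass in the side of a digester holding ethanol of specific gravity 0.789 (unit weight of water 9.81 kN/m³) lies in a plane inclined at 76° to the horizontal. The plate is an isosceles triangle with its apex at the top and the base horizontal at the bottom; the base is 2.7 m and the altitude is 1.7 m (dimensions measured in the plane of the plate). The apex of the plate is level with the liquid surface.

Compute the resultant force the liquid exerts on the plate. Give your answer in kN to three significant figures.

γ = 0.789 × 9.81 = 7.74009 kN/m³.
Let θ = 76° be the plate's angle to the horizontal; measure y along the incline from where the plane meets the free surface. Vertical depth h = y·sinθ with sinθ = 0.970296.
With the apex up, the centroid sits 2h/3 = 2 × 1.7/3 = 1.13333 m below the apex, so y_c = 1.13333 m and h_c = 1.13333 × 0.970296 = 1.09967 m.
A = ½ × 2.7 × 1.7 = 2.295 m².
Resultant F = γ·h_c·A = 7.74009 × 1.09967 × 2.295 = 19.534 kN.

F ≈ 19.5 kN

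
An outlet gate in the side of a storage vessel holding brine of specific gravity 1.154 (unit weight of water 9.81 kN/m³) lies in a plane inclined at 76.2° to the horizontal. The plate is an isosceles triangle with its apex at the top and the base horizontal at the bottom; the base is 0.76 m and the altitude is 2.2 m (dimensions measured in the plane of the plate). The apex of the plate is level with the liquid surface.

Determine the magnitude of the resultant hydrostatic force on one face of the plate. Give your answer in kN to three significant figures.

F ≈ 13.5 kN

γ = 1.154 × 9.81 = 11.32074 kN/m³.
Let θ = 76.2° be the plate's angle to the horizontal; measure y along the incline from where the plane meets the free surface. Vertical depth h = y·sinθ with sinθ = 0.971134.
With the apex up, the centroid sits 2h/3 = 2 × 2.2/3 = 1.46667 m below the apex, so y_c = 1.46667 m and h_c = 1.46667 × 0.971134 = 1.42433 m.
A = ½ × 0.76 × 2.2 = 0.836 m².
Resultant F = γ·h_c·A = 11.32074 × 1.42433 × 0.836 = 13.4801 kN.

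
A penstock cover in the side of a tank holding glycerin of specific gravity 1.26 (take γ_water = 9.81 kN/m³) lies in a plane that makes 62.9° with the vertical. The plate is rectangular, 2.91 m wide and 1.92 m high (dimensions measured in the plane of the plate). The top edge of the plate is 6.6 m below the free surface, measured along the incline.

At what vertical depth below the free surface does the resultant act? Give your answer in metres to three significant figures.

γ = 1.26 × 9.81 = 12.3606 kN/m³.
The plate makes 62.9° with the vertical, i.e. θ = 90° − 62.9° = 27.1° to the horizontal. Measuring y along the incline from the free-surface line, vertical depth h = y·sinθ with sinθ = 0.455545.
The centroid lies 1.92/2 = 0.96 m below the top edge, so y_c = 6.6 + 0.96 = 7.56 m and h_c = 7.56 × 0.455545 = 3.44392 m.
A = 2.91 × 1.92 = 5.5872 m².
Resultant F = γ·h_c·A = 12.3606 × 3.44392 × 5.5872 = 237.841 kN.
I_c = b·h³/12 = 2.91 × 1.92³/12 = 1.71639 m⁴.
Centre of pressure: y_p = y_c + I_c/(y_c·A) = 7.56 + 1.71639/(7.56 × 5.5872) = 7.56 + 0.040635 = 7.60063 m along the plane.
Vertically, h_p = y_p·sinθ = 7.60063 × 0.455545 = 3.46243 m.

h_p = 3.46 m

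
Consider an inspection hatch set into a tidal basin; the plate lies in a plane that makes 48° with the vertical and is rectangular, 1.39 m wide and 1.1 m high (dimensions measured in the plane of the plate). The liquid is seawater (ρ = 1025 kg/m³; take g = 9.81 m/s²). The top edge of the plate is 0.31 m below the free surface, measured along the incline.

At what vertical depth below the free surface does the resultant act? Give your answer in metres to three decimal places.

γ = ρg = 1025 × 9.81 / 1000 = 10.05525 kN/m³.
The plate makes 48° with the vertical, i.e. θ = 90° − 48° = 42° to the horizontal. Measuring y along the incline from the free-surface line, vertical depth h = y·sinθ with sinθ = 0.669131.
The centroid lies 1.1/2 = 0.55 m below the top edge, so y_c = 0.31 + 0.55 = 0.86 m and h_c = 0.86 × 0.669131 = 0.575453 m.
A = 1.39 × 1.1 = 1.529 m².
Resultant F = γ·h_c·A = 10.05525 × 0.575453 × 1.529 = 8.84729 kN.
I_c = b·h³/12 = 1.39 × 1.1³/12 = 0.154174 m⁴.
Centre of pressure: y_p = y_c + I_c/(y_c·A) = 0.86 + 0.154174/(0.86 × 1.529) = 0.86 + 0.117248 = 0.977248 m along the plane.
Vertically, h_p = y_p·sinθ = 0.977248 × 0.669131 = 0.653907 m.

h_p = 0.654 m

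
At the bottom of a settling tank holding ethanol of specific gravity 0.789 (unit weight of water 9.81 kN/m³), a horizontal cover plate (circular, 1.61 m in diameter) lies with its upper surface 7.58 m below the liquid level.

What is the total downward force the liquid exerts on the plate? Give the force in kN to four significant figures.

F ≈ 119.4 kN

γ = 0.789 × 9.81 = 7.74009 kN/m³.
The plate is horizontal, so pressure is uniform at p = γ·h = 7.74009 × 7.58 = 58.6699 kN/m².
A = π(0.805)² = 2.03583 m².
F = p·A = 58.6699 × 2.03583 = 119.442 kN.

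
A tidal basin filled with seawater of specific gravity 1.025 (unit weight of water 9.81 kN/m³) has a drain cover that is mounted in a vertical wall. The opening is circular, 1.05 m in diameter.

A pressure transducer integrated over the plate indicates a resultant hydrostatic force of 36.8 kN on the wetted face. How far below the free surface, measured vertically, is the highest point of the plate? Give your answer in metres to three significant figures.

γ = 1.025 × 9.81 = 10.05525 kN/m³.
A = π(0.525)² = 0.865901 m².
From F = γ·h_c·A, the centroid depth is h_c = 36.8/(10.05525 × 0.865901) = 4.22656 m.
The centroid is at the centre, 0.525 m below the top of the plate, so the highest point sits at h_top = 4.22656 − 0.525 = 3.70156 m below the surface.

d_top ≈ 3.70 m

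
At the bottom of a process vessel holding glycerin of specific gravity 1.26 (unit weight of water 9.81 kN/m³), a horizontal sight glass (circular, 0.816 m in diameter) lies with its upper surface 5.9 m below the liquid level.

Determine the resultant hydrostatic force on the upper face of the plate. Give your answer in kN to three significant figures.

γ = 1.26 × 9.81 = 12.3606 kN/m³.
The plate is horizontal, so pressure is uniform at p = γ·h = 12.3606 × 5.9 = 72.9275 kN/m².
A = π(0.408)² = 0.522962 m².
F = p·A = 72.9275 × 0.522962 = 38.1383 kN.

F ≈ 38.1 kN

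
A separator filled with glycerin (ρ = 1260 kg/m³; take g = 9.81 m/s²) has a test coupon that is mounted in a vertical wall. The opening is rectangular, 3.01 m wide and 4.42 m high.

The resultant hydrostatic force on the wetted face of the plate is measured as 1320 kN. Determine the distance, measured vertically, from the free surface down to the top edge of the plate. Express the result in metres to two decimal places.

d_top ≈ 5.82 m

γ = ρg = 1260 × 9.81 / 1000 = 12.3606 kN/m³.
A = 3.01 × 4.42 = 13.3042 m².
From F = γ·h_c·A, the centroid depth is h_c = 1320/(12.3606 × 13.3042) = 8.02686 m.
The centroid lies 4.42/2 = 2.21 m below the top edge, so the top edge sits at h_top = 8.02686 − 2.21 = 5.81686 m below the surface.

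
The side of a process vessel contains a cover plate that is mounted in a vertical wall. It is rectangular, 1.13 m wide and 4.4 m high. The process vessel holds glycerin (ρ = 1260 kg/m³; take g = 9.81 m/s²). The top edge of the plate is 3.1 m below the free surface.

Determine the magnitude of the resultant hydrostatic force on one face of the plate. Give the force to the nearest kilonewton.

γ = ρg = 1260 × 9.81 / 1000 = 12.3606 kN/m³.
The centroid lies 4.4/2 = 2.2 m below the top edge, so the centroid depth is h_c = 3.1 + 2.2 = 5.3 m.
A = 1.13 × 4.4 = 4.972 m².
Resultant F = γ·h_c·A = 12.3606 × 5.3 × 4.972 = 325.722 kN.

F ≈ 326 kN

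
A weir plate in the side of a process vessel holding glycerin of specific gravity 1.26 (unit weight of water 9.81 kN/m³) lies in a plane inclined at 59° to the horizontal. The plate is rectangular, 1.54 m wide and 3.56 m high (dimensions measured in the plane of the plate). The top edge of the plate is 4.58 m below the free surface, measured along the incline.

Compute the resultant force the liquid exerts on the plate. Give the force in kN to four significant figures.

γ = 1.26 × 9.81 = 12.3606 kN/m³.
Let θ = 59° be the plate's angle to the horizontal; measure y along the incline from where the plane meets the free surface. Vertical depth h = y·sinθ with sinθ = 0.857167.
The centroid lies 3.56/2 = 1.78 m below the top edge, so y_c = 4.58 + 1.78 = 6.36 m and h_c = 6.36 × 0.857167 = 5.45158 m.
A = 1.54 × 3.56 = 5.4824 m².
Resultant F = γ·h_c·A = 12.3606 × 5.45158 × 5.4824 = 369.43 kN.

F ≈ 369.4 kN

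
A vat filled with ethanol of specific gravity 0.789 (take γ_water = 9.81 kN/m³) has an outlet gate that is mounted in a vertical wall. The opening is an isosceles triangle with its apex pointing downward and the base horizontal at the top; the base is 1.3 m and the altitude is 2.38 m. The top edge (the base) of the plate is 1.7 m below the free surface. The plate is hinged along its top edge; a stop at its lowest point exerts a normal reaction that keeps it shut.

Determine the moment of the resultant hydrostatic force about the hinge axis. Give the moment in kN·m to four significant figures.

M ≈ 27.45 kN·m

γ = 0.789 × 9.81 = 7.74009 kN/m³.
With the apex down, the centroid sits h/3 = 2.38/3 = 0.793333 m below the base (the top edge), so the centroid depth is h_c = 1.7 + 0.793333 = 2.49333 m.
A = ½ × 1.3 × 2.38 = 1.547 m².
Resultant F = γ·h_c·A = 7.74009 × 2.49333 × 1.547 = 29.8549 kN.
I_c = b·h³/36 = 1.3 × 2.38³/36 = 0.486824 m⁴.
Centre of pressure: y_p = y_c + I_c/(y_c·A) = 2.49333 + 0.486824/(2.49333 × 1.547) = 2.49333 + 0.126212 = 2.61954 m along the plane.
The resultant acts 0.793333 + 0.126212 = 0.919545 m (along the plate) below the hinge at the top edge, so the moment about the hinge is M = F × 0.919545 = 29.8549 × 0.919545 = 27.4529 kN·m.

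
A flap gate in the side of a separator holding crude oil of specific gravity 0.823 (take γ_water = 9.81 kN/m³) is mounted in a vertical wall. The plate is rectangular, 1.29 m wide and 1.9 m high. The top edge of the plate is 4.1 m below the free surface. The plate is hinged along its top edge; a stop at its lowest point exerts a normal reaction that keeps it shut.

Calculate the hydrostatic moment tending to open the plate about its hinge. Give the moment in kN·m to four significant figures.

γ = 0.823 × 9.81 = 8.07363 kN/m³.
The centroid lies 1.9/2 = 0.95 m below the top edge, so the centroid depth is h_c = 4.1 + 0.95 = 5.05 m.
A = 1.29 × 1.9 = 2.451 m².
Resultant F = γ·h_c·A = 8.07363 × 5.05 × 2.451 = 99.9318 kN.
I_c = b·h³/12 = 1.29 × 1.9³/12 = 0.737342 m⁴.
Centre of pressure: y_p = y_c + I_c/(y_c·A) = 5.05 + 0.737342/(5.05 × 2.451) = 5.05 + 0.0595709 = 5.10957 m along the plane.
The resultant acts 0.95 + 0.0595709 = 1.00957 m (along the plate) below the hinge at the top edge, so the moment about the hinge is M = F × 1.00957 = 99.9318 × 1.00957 = 100.888 kN·m.

M ≈ 100.9 kN·m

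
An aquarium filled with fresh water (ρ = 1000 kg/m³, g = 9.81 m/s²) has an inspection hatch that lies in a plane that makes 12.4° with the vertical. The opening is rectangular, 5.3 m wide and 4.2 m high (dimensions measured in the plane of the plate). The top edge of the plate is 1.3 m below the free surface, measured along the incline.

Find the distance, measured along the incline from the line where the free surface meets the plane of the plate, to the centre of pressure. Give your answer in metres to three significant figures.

γ = ρg = 1000 × 9.81 = 9810 N/m³ = 9.81 kN/m³.
The plate makes 12.4° with the vertical, i.e. θ = 90° − 12.4° = 77.6° to the horizontal. Measuring y along the incline from the free-surface line, vertical depth h = y·sinθ with sinθ = 0.976672.
The centroid lies 4.2/2 = 2.1 m below the top edge, so y_c = 1.3 + 2.1 = 3.4 m and h_c = 3.4 × 0.976672 = 3.32068 m.
A = 5.3 × 4.2 = 22.26 m².
Resultant F = γ·h_c·A = 9.81 × 3.32068 × 22.26 = 725.139 kN.
I_c = b·h³/12 = 5.3 × 4.2³/12 = 32.7222 m⁴.
Centre of pressure: y_p = y_c + I_c/(y_c·A) = 3.4 + 32.7222/(3.4 × 22.26) = 3.4 + 0.432353 = 3.83235 m along the plane.

y_p = 3.83 m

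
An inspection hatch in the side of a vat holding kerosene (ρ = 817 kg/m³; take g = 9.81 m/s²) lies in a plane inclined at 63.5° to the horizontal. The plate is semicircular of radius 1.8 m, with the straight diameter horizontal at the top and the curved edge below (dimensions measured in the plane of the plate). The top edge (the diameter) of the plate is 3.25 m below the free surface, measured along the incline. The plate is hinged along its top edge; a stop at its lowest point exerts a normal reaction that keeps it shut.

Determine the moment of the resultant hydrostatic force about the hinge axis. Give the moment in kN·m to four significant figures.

γ = ρg = 817 × 9.81 / 1000 = 8.01477 kN/m³.
Let θ = 63.5° be the plate's angle to the horizontal; measure y along the incline from where the plane meets the free surface. Vertical depth h = y·sinθ with sinθ = 0.894934.
The centroid of a semicircle lies 4r/(3π) = 0.763944 m from the diameter, here below the top edge, so y_c = 3.25 + 0.763944 = 4.01394 m and h_c = 4.01394 × 0.894934 = 3.59221 m.
A = πr²/2 = π × 1.8²/2 = 5.08938 m².
Resultant F = γ·h_c·A = 8.01477 × 3.59221 × 5.08938 = 146.527 kN.
I_c = (π/8 − 8/(9π))·r⁴ = 0.109757 × 1.8⁴ = 1.15219 m⁴.
Centre of pressure: y_p = y_c + I_c/(y_c·A) = 4.01394 + 1.15219/(4.01394 × 5.08938) = 4.01394 + 0.0564012 = 4.07034 m along the plane.
The resultant acts 0.763944 + 0.0564012 = 0.820345 m (along the plate) below the hinge at the top edge, so the moment about the hinge is M = F × 0.820345 = 146.527 × 0.820345 = 120.203 kN·m.

M ≈ 120.2 kN·m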